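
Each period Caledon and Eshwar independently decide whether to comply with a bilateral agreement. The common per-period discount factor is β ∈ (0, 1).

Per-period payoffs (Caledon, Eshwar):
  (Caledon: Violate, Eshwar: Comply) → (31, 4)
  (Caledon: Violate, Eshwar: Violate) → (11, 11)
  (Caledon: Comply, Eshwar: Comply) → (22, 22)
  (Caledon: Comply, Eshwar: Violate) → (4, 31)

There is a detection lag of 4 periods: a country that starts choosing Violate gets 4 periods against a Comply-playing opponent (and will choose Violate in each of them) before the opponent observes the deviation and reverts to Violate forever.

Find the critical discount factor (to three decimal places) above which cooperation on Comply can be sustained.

A deviator earns 31 for 4 periods, then 11 forever; cooperating earns 22 forever. Multiplying the IC by (1−β):
22 ≥ 31(1−β^4) + 11β^4, so 20·β^4 ≥ 9 and β^4 ≥ 9/20.
β ≥ (9/20)^(1/4) ≈ 0.819.

0.819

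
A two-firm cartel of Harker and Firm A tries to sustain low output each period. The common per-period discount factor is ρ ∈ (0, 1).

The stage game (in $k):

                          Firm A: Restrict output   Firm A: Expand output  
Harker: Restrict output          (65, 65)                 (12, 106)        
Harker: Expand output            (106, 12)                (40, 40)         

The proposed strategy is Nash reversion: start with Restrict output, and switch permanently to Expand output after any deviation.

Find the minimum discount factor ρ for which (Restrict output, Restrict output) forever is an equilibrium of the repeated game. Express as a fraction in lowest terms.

41/66

Under grim trigger the critical discount factor is (T−C)/(T−P) with T = 106, C = 65, P = 40.
ρ* = (106−65)/(106−40) = 41/66.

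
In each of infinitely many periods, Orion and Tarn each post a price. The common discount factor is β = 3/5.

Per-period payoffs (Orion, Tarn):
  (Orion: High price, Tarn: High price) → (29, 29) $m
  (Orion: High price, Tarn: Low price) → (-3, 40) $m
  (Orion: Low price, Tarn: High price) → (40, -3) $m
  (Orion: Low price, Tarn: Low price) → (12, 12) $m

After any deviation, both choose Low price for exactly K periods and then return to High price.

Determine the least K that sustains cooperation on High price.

Need Σ_{k=1}^{K} β^k ≥ (40−29)/(29−12) = 0.6471 at β = 3/5.
At K = 1 the sum is 0.6000 < 0.6471; at K = 2 it is 0.9600 ≥ 0.6471.
So the minimum punishment length is K = 2.

2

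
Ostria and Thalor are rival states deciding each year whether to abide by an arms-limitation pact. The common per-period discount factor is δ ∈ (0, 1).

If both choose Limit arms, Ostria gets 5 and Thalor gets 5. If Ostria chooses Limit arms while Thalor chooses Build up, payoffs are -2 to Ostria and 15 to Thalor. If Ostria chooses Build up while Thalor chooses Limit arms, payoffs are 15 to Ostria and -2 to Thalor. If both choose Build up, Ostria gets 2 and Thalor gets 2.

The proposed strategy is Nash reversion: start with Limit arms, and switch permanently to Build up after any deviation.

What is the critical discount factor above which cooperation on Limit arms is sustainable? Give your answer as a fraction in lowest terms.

5/(1−δ) ≥ 15 + 2δ/(1−δ)
5 ≥ 15 − 13δ
δ ≥ 10/13.

10/13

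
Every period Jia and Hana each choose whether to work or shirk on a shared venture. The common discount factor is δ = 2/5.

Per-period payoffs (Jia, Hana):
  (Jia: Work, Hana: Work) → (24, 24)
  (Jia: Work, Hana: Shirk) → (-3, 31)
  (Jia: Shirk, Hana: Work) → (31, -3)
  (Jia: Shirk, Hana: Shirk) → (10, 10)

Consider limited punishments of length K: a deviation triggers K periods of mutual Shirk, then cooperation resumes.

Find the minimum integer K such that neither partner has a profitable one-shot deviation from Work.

No profitable deviation requires (24−10)(δ+…+δ^K) ≥ 31−24, i.e. δ+…+δ^K ≥ 1/2 ≈ 0.5000.
With δ = 2/5, the partial sums are K=1: 0.4000, K=2: 0.5600.
K = 2 is the first length at which the sum reaches 0.5000.

2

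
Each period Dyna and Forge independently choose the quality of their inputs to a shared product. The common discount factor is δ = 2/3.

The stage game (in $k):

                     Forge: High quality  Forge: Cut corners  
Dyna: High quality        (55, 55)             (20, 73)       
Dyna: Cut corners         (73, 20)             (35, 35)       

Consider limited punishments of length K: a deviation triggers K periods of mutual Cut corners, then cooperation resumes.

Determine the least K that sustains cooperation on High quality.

No profitable deviation requires (55−35)(δ+…+δ^K) ≥ 73−55, i.e. δ+…+δ^K ≥ 9/10 ≈ 0.9000.
With δ = 2/3, the partial sums are K=1: 0.6667, K=2: 1.1111.
K = 2 is the first length at which the sum reaches 0.9000.

2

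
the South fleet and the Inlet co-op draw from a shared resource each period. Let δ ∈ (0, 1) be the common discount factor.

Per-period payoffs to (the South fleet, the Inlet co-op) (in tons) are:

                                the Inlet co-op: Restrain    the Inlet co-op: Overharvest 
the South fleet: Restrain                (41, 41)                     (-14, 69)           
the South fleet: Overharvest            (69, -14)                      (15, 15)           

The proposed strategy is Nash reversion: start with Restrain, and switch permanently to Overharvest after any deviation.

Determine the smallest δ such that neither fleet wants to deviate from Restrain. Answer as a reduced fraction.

One-period gain from deviating is 69 − 41 = 28. The loss is 41 − 15 = 26 in every subsequent period, with present value 26·δ/(1−δ).
Deviation is unprofitable when 26·δ/(1−δ) ≥ 28, i.e. δ/(1−δ) ≥ 14/13.
Equivalently δ ≥ 28/(28+26) = 14/27.

14/27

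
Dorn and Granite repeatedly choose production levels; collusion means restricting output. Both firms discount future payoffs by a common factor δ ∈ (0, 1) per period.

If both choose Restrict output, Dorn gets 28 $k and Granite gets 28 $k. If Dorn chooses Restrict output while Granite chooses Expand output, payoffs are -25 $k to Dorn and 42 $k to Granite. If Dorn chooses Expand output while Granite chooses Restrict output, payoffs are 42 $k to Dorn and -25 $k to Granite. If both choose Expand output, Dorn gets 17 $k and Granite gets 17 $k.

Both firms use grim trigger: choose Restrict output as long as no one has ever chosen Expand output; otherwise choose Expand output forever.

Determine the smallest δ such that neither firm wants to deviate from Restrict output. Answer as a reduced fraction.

28/(1−δ) ≥ 42 + 17δ/(1−δ)
28 ≥ 42 − 25δ
δ ≥ 14/25.

14/25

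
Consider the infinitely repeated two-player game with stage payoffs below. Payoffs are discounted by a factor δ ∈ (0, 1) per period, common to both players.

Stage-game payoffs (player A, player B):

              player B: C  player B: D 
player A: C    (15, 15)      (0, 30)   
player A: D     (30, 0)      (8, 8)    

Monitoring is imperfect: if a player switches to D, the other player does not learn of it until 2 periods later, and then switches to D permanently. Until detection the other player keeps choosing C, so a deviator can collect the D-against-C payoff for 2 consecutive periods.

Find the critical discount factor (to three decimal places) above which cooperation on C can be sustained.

The best deviation is to choose D for all 2 undetected periods, earning 30 each, then 8 forever once detected.
Deviation value: 30(1−δ^2)/(1−δ) + 8δ^2/(1−δ); cooperation value: 15/(1−δ).
IC: 15 ≥ 30(1−δ^2) + 8δ^2 = 30 − 22δ^2.
So δ^2 ≥ 15/22, giving δ ≥ (15/22)^(1/2) ≈ 0.826.

0.826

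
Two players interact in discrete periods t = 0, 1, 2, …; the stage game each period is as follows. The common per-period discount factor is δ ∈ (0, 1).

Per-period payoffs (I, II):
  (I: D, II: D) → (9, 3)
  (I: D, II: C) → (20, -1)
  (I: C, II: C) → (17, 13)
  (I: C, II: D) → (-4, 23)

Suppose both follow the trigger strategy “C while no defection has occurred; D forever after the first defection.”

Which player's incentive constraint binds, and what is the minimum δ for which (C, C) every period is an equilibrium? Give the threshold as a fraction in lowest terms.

II; δ ≥ 1/2

For I: deviation gain 20−17 = 3, per-period punishment loss 17−9 = 8. IC gives δ ≥ 3/11.
For II: gain 10, loss 10 per period, so δ ≥ 10/20 = 1/2.
The tighter constraint is II's, so cooperation needs δ ≥ 1/2.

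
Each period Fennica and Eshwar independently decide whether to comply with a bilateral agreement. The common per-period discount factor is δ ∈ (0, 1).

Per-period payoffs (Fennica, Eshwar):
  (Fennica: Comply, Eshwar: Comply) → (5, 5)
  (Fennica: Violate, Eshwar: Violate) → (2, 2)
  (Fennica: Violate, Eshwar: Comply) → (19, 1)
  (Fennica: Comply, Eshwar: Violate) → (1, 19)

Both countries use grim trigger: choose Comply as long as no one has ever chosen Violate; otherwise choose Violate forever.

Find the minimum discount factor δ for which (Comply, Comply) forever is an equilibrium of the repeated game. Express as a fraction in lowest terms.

One-period gain from deviating is 19 − 5 = 14. The loss is 5 − 2 = 3 in every subsequent period, with present value 3·δ/(1−δ).
Deviation is unprofitable when 3·δ/(1−δ) ≥ 14, i.e. δ/(1−δ) ≥ 14/3.
Equivalently δ ≥ 14/(14+3) = 14/17.

14/17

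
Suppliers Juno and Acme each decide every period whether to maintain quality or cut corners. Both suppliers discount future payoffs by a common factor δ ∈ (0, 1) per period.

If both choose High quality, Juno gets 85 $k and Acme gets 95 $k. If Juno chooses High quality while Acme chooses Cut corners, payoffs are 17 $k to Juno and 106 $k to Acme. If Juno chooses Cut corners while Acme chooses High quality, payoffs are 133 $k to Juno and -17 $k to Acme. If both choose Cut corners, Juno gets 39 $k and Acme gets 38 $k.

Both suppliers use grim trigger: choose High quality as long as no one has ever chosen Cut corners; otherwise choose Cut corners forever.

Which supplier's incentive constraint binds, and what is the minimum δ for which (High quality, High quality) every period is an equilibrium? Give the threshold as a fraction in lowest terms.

Juno; δ ≥ 24/47

Juno's threshold: (133−85)/(133−39) = 24/47.
Acme's threshold: (106−95)/(106−38) = 11/68.
24/47 > 11/68, so Juno binds and δ* = 24/47.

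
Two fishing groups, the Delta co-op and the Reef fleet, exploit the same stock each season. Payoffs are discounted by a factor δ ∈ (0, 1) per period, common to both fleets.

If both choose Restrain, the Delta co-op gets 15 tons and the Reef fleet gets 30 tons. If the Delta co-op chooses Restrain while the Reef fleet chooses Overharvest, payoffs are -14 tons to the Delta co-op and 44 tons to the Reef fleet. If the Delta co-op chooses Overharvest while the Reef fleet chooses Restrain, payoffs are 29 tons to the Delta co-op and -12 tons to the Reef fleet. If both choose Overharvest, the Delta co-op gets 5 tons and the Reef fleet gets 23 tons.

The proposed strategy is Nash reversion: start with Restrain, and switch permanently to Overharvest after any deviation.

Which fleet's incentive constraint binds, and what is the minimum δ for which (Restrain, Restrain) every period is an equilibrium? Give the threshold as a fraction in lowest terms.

the Reef fleet; δ ≥ 2/3

the Delta co-op: cooperation gives 15 each period; deviation gives 29 once then 5 forever.
  15/(1−δ) ≥ 29 + 5δ/(1−δ) ⇒ δ ≥ 14/24 = 7/12.
the Reef fleet: cooperation gives 30 each period; deviation gives 44 once then 23 forever.
  δ ≥ 14/21 = 2/3.
Both must hold, so the binding constraint is the Reef fleet's: δ ≥ 2/3.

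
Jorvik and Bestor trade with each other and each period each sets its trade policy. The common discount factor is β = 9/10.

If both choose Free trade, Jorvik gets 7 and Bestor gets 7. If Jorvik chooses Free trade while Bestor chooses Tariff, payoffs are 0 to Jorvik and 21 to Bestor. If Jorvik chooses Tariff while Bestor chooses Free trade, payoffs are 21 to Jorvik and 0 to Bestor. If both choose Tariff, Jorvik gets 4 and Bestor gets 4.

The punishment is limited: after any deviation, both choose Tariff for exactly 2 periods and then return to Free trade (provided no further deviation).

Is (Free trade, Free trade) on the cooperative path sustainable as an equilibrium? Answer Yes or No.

No

A one-shot deviation gives 21 now, then 4 for 2 periods, then back to 7.
Gain from deviating: (21−7) today; loss: (7−4) in each of the next 2 periods.
No-deviation condition: (7−4)(β+…+β^2) ≥ 21−7, i.e. β+…+β^2 ≥ 14/3.
At β = 9/10: β+…+β^2 = 1.7100 < 4.6667.
So cooperation is not sustainable.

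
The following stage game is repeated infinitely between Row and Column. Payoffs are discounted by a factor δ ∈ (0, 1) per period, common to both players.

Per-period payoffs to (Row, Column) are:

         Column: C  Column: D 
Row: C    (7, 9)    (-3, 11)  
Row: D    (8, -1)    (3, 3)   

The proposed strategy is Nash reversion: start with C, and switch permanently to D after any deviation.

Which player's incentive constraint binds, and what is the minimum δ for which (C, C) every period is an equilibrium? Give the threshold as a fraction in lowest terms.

For Row: deviation gain 8−7 = 1, per-period punishment loss 7−3 = 4. IC gives δ ≥ 1/5.
For Column: gain 2, loss 6 per period, so δ ≥ 2/8 = 1/4.
The tighter constraint is Column's, so cooperation needs δ ≥ 1/4.

Column; δ ≥ 1/4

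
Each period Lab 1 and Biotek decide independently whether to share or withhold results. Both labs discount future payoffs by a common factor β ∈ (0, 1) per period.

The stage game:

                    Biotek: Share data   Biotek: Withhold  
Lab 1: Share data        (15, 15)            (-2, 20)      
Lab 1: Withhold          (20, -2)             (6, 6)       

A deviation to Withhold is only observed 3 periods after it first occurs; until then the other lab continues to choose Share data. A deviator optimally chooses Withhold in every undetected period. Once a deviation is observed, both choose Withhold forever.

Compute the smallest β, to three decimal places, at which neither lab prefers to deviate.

A deviator earns 20 for 3 periods, then 6 forever; cooperating earns 15 forever. Multiplying the IC by (1−β):
15 ≥ 20(1−β^3) + 6β^3, so 14·β^3 ≥ 5 and β^3 ≥ 5/14.
β ≥ (5/14)^(1/3) ≈ 0.709.

0.709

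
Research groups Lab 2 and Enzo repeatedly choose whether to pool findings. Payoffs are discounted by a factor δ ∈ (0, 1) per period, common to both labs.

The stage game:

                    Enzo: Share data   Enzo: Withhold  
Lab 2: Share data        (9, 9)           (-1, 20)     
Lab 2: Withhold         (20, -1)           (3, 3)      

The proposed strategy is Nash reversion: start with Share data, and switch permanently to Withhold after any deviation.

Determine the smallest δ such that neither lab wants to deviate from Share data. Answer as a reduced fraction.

9/(1−δ) ≥ 20 + 3δ/(1−δ)
9 ≥ 20 − 17δ
δ ≥ 11/17.

11/17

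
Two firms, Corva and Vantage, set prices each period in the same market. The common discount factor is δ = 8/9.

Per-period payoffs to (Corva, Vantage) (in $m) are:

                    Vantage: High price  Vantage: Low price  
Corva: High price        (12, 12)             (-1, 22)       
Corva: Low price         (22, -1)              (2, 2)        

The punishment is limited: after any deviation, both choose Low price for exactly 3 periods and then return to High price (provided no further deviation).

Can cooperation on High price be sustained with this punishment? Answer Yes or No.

IC: δ+…+δ^3 ≥ (22−12)/(12−2) = 1.
At δ = 8/9: partial sum = 2.3813 ≥ 1.0000. Cooperation sustainable.

Yes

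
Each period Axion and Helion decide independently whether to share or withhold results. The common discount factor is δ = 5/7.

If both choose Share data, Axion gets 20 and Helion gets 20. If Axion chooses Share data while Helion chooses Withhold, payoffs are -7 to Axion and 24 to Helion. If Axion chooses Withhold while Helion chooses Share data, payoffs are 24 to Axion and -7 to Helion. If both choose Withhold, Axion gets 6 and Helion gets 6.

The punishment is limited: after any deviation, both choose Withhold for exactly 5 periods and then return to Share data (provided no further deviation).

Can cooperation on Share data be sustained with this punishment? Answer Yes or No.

Yes

IC: δ+…+δ^5 ≥ (24−20)/(20−6) = 2/7.
At δ = 5/7: partial sum = 2.0352 ≥ 0.2857. Cooperation sustainable.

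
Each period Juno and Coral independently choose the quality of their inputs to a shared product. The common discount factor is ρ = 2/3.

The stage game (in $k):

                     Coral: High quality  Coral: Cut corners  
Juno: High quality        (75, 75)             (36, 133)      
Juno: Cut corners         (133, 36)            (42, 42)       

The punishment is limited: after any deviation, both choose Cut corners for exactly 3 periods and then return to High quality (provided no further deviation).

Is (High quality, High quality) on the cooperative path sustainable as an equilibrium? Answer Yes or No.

No

IC: ρ+…+ρ^3 ≥ (133−75)/(75−42) = 58/33.
At ρ = 2/3: partial sum = 1.4074 < 1.7576. Cooperation not sustainable.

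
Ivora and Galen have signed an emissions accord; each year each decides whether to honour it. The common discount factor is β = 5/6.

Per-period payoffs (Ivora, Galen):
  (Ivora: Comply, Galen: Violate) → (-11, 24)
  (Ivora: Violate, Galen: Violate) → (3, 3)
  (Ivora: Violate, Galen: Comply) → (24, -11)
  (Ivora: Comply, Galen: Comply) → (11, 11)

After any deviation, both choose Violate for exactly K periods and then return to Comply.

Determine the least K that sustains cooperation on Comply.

Need Σ_{k=1}^{K} β^k ≥ (24−11)/(11−3) = 1.6250 at β = 5/6.
At K = 2 the sum is 1.5278 < 1.6250; at K = 3 it is 2.1065 ≥ 1.6250.
So the minimum punishment length is K = 3.

3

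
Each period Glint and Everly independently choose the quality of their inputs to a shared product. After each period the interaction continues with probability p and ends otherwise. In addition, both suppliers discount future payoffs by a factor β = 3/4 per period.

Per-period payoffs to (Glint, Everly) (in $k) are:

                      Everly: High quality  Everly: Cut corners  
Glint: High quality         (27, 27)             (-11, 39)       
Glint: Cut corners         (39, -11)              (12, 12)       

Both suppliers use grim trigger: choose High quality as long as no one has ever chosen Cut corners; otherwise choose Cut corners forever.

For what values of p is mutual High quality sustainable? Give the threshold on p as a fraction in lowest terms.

With continuation probability p and discount β, the effective per-period discount factor is βp.
Grim-trigger IC: βp ≥ (39−27)/(39−12) = 4/9.
So p ≥ (4/9)/(3/4) = 16/27.

16/27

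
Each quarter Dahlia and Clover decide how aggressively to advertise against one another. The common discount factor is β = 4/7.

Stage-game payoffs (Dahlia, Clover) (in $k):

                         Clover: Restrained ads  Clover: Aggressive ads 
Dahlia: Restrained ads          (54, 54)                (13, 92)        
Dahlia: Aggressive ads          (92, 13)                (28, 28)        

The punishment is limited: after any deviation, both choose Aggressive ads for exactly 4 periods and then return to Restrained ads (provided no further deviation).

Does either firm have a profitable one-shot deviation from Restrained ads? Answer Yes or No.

Yes

IC: β+…+β^4 ≥ (92−54)/(54−28) = 19/13.
At β = 4/7: partial sum = 1.1912 < 1.4615. Cooperation not sustainable.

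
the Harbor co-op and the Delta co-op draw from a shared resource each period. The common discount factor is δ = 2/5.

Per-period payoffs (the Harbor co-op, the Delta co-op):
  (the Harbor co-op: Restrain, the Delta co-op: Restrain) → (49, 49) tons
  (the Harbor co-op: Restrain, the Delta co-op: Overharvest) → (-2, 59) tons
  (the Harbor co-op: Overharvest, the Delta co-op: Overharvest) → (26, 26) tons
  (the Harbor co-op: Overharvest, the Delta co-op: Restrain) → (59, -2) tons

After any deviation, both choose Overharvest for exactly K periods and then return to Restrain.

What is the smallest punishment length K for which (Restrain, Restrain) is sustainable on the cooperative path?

2

Need Σ_{k=1}^{K} δ^k ≥ (59−49)/(49−26) = 0.4348 at δ = 2/5.
At K = 1 the sum is 0.4000 < 0.4348; at K = 2 it is 0.5600 ≥ 0.4348.
So the minimum punishment length is K = 2.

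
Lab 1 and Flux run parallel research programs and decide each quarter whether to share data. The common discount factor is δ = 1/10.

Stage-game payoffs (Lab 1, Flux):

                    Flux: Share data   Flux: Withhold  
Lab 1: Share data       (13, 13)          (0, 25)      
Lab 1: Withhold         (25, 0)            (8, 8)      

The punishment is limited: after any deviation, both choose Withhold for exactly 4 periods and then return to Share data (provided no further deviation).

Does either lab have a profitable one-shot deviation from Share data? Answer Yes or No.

A one-shot deviation gives 25 now, then 8 for 4 periods, then back to 13.
Gain from deviating: (25−13) today; loss: (13−8) in each of the next 4 periods.
No-deviation condition: (13−8)(δ+…+δ^4) ≥ 25−13, i.e. δ+…+δ^4 ≥ 12/5.
At δ = 1/10: δ+…+δ^4 = 0.1111 < 2.4000.
So cooperation is not sustainable.

Yes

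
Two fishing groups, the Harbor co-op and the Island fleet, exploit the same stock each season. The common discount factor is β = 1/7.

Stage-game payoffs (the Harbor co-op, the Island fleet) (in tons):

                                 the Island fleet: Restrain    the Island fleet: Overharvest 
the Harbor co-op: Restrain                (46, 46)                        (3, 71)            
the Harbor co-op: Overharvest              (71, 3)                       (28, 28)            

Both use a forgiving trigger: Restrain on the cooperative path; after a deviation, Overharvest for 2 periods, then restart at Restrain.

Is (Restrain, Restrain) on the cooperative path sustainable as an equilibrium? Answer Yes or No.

No

Comparing payoff streams over the 3 periods until play realigns: cooperate → 46(1+β+…+β^2); deviate → 71 + 28(β+…+β^2).
Cooperation is sustained iff (46−28)(β+…+β^2) ≥ 71−46.
β+…+β^2 = 1/7·(1−(1/7)^2)/(1−1/7) = 0.1633, and (71−46)/(46−28) = 1.3889.
0.1633 < 1.3889, so cooperation is not sustainable.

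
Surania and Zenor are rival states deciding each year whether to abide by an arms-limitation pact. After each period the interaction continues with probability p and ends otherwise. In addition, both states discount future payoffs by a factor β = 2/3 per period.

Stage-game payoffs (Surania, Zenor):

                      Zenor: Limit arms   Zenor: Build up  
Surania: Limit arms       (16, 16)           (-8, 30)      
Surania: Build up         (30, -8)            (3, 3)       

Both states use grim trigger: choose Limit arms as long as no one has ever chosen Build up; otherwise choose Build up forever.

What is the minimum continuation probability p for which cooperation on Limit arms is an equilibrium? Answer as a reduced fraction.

7/9

Expected continuation weight on next period's payoff is β·p = 2/3·p, which plays the role of the discount factor.
Cooperation requires 2/3·p ≥ (30−16)/(30−3) = 14/27, hence p ≥ 7/9.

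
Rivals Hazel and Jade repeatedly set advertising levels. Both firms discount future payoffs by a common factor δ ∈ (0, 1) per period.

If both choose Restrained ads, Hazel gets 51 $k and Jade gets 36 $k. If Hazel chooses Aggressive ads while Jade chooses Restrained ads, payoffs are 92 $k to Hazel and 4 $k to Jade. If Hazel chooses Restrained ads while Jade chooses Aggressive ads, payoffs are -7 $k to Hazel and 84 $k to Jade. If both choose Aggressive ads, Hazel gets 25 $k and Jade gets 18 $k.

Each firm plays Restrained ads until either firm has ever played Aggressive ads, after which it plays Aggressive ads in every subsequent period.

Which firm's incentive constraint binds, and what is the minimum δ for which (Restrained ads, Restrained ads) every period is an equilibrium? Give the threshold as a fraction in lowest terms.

Jade; δ ≥ 8/11

For Hazel: deviation gain 92−51 = 41, per-period punishment loss 51−25 = 26. IC gives δ ≥ 41/67.
For Jade: gain 48, loss 18 per period, so δ ≥ 48/66 = 8/11.
The tighter constraint is Jade's, so cooperation needs δ ≥ 8/11.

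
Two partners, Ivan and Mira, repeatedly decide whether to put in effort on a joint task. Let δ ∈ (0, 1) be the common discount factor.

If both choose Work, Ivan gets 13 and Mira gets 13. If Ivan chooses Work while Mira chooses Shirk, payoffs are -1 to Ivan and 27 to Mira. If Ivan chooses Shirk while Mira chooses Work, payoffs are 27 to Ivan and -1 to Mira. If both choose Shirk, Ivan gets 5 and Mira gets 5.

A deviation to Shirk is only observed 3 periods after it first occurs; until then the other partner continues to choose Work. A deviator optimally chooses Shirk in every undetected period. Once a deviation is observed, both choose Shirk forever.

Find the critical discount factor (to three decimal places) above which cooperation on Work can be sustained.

A deviator earns 27 for 3 periods, then 5 forever; cooperating earns 13 forever. Multiplying the IC by (1−δ):
13 ≥ 27(1−δ^3) + 5δ^3, so 22·δ^3 ≥ 14 and δ^3 ≥ 7/11.
δ ≥ (7/11)^(1/3) ≈ 0.860.

0.860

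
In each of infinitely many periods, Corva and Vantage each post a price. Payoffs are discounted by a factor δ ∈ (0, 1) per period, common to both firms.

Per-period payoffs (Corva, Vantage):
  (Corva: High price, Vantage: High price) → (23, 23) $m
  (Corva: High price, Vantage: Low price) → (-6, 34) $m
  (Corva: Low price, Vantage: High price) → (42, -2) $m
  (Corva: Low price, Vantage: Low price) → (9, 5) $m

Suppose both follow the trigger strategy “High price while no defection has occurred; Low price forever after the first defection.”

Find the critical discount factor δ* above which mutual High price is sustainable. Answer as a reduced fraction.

For Corva: deviation gain 42−23 = 19, per-period punishment loss 23−9 = 14. IC gives δ ≥ 19/33.
For Vantage: gain 11, loss 18 per period, so δ ≥ 11/29.
The tighter constraint is Corva's, so cooperation needs δ ≥ 19/33.

19/33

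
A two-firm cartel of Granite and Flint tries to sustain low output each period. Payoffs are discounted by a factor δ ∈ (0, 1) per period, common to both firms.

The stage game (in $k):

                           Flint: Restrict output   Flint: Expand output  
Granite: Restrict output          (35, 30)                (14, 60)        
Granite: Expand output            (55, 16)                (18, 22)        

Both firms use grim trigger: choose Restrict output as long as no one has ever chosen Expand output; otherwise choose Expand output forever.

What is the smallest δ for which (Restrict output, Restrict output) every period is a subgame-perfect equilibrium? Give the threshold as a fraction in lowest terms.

Granite's threshold: (55−35)/(55−18) = 20/37.
Flint's threshold: (60−30)/(60−22) = 15/19.
20/37 < 15/19, so Flint binds and δ* = 15/19.

15/19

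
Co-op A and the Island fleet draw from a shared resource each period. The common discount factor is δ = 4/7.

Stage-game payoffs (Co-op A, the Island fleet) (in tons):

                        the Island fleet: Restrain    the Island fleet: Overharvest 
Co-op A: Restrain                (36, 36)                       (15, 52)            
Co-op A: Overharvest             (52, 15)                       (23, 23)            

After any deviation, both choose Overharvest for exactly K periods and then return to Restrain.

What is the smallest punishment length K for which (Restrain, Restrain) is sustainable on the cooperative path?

IC: δ(1−δ^K)/(1−δ) ≥ (52−36)/(36−23) = 16/13.
With δ = 4/7: need 1 − δ^K ≥ 16/13·(1−4/7)/(4/7), i.e. δ^K ≤ 0.0769.
Since (4/7)^4 = 0.1066 and (4/7)^5 = 0.0609, the smallest such K is 5.

5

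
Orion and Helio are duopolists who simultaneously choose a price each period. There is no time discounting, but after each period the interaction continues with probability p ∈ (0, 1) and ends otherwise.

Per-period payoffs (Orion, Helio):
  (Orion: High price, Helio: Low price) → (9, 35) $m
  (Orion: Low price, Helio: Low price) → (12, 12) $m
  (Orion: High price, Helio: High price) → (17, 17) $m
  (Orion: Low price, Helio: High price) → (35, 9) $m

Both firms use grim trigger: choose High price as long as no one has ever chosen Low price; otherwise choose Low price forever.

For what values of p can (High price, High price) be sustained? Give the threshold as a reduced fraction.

With no time discounting, the continuation probability p plays the role of the discount factor.
Grim-trigger IC: 17/(1−p) ≥ 35 + 12p/(1−p) ⇒ p ≥ (35−17)/(35−12) = 18/23.

18/23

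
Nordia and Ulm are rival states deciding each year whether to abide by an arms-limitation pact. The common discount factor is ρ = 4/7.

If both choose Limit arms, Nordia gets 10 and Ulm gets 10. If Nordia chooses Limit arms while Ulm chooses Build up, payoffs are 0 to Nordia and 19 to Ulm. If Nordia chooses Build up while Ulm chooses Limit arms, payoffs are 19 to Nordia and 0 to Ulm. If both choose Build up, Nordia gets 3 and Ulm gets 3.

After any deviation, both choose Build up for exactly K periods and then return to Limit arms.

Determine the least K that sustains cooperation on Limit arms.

No profitable deviation requires (10−3)(ρ+…+ρ^K) ≥ 19−10, i.e. ρ+…+ρ^K ≥ 9/7 ≈ 1.2857.
With ρ = 4/7, the partial sums are K=1: 0.5714, K=2: 0.8980, K=3: 1.0845, K=4: 1.1912, K=5: 1.2521, K=6: 1.2869.
K = 6 is the first length at which the sum reaches 1.2857.

6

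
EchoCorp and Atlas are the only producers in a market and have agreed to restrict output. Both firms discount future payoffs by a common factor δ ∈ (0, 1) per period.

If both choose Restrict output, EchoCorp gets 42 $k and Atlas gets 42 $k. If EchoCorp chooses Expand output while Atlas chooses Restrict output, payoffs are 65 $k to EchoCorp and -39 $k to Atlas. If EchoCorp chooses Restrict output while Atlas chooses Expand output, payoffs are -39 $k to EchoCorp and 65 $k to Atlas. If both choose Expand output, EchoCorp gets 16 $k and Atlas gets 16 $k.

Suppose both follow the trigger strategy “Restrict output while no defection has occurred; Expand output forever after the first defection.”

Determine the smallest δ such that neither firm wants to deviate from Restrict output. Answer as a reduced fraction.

42/(1−δ) ≥ 65 + 16δ/(1−δ)
42 ≥ 65 − 49δ
δ ≥ 23/49.

23/49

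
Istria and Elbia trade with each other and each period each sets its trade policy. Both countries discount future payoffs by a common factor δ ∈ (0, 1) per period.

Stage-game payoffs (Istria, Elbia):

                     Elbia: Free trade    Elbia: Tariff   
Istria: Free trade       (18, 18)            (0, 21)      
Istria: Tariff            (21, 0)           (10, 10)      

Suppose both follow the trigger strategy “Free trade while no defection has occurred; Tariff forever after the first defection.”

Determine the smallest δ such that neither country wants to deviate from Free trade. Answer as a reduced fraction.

3/11

One-period gain from deviating is 21 − 18 = 3. The loss is 18 − 10 = 8 in every subsequent period, with present value 8·δ/(1−δ).
Deviation is unprofitable when 8·δ/(1−δ) ≥ 3, i.e. δ/(1−δ) ≥ 3/8.
Equivalently δ ≥ 3/(3+8) = 3/11.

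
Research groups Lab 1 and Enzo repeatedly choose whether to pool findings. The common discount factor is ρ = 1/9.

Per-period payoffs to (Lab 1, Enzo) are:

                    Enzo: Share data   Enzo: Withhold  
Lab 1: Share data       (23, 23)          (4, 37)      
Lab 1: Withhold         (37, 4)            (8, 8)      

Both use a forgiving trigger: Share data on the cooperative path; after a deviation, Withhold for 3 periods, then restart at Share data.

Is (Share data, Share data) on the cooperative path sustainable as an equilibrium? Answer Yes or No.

No

A one-shot deviation gives 37 now, then 8 for 3 periods, then back to 23.
Gain from deviating: (37−23) today; loss: (23−8) in each of the next 3 periods.
No-deviation condition: (23−8)(ρ+…+ρ^3) ≥ 37−23, i.e. ρ+…+ρ^3 ≥ 14/15.
At ρ = 1/9: ρ+…+ρ^3 = 0.1248 < 0.9333.
So cooperation is not sustainable.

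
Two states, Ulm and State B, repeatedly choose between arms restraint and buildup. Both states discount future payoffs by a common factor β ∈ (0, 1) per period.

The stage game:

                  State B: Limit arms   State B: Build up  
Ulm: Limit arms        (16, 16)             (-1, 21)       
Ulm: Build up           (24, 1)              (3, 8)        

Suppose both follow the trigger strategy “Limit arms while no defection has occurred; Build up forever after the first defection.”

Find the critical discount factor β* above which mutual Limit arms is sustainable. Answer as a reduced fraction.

5/13

For Ulm: deviation gain 24−16 = 8, per-period punishment loss 16−3 = 13. IC gives β ≥ 8/21.
For State B: gain 5, loss 8 per period, so β ≥ 5/13.
The tighter constraint is State B's, so cooperation needs β ≥ 5/13.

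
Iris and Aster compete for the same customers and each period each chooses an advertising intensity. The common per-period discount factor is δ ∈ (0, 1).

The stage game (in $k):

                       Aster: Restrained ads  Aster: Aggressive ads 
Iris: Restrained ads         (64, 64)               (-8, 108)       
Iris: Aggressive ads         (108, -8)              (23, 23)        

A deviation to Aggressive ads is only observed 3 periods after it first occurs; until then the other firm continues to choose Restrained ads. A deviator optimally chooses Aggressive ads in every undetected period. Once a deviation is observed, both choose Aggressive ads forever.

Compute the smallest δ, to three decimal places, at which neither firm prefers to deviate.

The best deviation is to choose Aggressive ads for all 3 undetected periods, earning 108 each, then 23 forever once detected.
Deviation value: 108(1−δ^3)/(1−δ) + 23δ^3/(1−δ); cooperation value: 64/(1−δ).
IC: 64 ≥ 108(1−δ^3) + 23δ^3 = 108 − 85δ^3.
So δ^3 ≥ 44/85, giving δ ≥ (44/85)^(1/3) ≈ 0.803.

0.803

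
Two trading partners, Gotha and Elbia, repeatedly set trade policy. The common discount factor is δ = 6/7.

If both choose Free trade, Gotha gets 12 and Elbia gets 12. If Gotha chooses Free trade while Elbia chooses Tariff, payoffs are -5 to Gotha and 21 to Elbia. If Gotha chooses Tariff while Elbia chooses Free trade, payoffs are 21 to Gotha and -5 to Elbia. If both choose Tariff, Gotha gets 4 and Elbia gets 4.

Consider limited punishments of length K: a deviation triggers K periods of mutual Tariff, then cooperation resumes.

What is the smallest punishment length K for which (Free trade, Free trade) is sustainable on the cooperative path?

2

Need Σ_{k=1}^{K} δ^k ≥ (21−12)/(12−4) = 1.1250 at δ = 6/7.
At K = 1 the sum is 0.8571 < 1.1250; at K = 2 it is 1.5918 ≥ 1.1250.
So the minimum punishment length is K = 2.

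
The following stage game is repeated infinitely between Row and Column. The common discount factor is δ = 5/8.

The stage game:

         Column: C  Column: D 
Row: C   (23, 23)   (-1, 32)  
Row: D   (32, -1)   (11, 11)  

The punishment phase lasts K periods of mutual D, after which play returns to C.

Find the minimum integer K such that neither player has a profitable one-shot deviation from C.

No profitable deviation requires (23−11)(δ+…+δ^K) ≥ 32−23, i.e. δ+…+δ^K ≥ 3/4 ≈ 0.7500.
With δ = 5/8, the partial sums are K=1: 0.6250, K=2: 1.0156.
K = 2 is the first length at which the sum reaches 0.7500.

2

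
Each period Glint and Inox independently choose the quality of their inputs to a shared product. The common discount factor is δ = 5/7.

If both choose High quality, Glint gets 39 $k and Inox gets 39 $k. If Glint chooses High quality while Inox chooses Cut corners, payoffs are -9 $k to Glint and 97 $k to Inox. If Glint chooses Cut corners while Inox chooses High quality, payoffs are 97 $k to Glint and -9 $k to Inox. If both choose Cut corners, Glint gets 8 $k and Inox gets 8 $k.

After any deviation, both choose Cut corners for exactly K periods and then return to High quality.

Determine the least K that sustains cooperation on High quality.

No profitable deviation requires (39−8)(δ+…+δ^K) ≥ 97−39, i.e. δ+…+δ^K ≥ 58/31 ≈ 1.8710.
With δ = 5/7, the partial sums are K=1: 0.7143, K=2: 1.2245, K=3: 1.5889, K=4: 1.8492, K=5: 2.0352.
K = 5 is the first length at which the sum reaches 1.8710.

5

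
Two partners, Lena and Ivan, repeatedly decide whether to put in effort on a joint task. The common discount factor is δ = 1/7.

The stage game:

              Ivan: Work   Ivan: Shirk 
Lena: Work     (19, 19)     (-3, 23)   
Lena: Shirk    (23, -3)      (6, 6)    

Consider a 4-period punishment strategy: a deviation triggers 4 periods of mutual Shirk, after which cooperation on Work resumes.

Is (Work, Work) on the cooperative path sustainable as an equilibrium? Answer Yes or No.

IC: δ+…+δ^4 ≥ (23−19)/(19−6) = 4/13.
At δ = 1/7: partial sum = 0.1666 < 0.3077. Cooperation not sustainable.

No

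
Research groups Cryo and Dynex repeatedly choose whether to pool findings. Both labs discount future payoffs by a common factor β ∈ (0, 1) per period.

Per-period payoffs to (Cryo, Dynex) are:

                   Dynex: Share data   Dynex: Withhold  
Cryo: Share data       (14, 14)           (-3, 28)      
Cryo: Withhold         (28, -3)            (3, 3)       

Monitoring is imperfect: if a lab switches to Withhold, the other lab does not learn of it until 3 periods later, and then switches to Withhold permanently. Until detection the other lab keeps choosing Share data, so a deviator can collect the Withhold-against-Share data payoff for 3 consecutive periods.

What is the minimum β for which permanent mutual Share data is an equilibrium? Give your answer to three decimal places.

0.824

The best deviation is to choose Withhold for all 3 undetected periods, earning 28 each, then 3 forever once detected.
Deviation value: 28(1−β^3)/(1−β) + 3β^3/(1−β); cooperation value: 14/(1−β).
IC: 14 ≥ 28(1−β^3) + 3β^3 = 28 − 25β^3.
So β^3 ≥ 14/25, giving β ≥ (14/25)^(1/3) ≈ 0.824.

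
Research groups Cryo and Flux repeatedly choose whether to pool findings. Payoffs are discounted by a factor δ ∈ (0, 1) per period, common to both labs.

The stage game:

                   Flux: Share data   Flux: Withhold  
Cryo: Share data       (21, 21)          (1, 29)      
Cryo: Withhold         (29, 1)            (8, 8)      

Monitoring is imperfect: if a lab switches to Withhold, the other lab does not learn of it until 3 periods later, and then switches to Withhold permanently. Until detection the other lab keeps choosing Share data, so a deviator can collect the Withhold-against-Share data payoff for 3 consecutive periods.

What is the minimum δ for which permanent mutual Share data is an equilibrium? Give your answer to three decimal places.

A deviator earns 29 for 3 periods, then 8 forever; cooperating earns 21 forever. Multiplying the IC by (1−δ):
21 ≥ 29(1−δ^3) + 8δ^3, so 21·δ^3 ≥ 8 and δ^3 ≥ 8/21.
δ ≥ (8/21)^(1/3) ≈ 0.725.

0.725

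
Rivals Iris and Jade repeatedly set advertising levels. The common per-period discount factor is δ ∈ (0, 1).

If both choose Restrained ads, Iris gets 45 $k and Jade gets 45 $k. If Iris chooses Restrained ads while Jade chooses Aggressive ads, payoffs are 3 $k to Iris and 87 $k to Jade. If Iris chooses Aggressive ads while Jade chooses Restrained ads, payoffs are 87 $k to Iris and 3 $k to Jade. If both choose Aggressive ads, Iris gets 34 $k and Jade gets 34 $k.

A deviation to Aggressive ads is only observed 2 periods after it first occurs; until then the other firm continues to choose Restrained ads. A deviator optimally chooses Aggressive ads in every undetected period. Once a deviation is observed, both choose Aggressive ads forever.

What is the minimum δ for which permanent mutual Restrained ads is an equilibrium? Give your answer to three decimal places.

0.890

A deviator earns 87 for 2 periods, then 34 forever; cooperating earns 45 forever. Multiplying the IC by (1−δ):
45 ≥ 87(1−δ^2) + 34δ^2, so 53·δ^2 ≥ 42 and δ^2 ≥ 42/53.
δ ≥ (42/53)^(1/2) ≈ 0.890.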